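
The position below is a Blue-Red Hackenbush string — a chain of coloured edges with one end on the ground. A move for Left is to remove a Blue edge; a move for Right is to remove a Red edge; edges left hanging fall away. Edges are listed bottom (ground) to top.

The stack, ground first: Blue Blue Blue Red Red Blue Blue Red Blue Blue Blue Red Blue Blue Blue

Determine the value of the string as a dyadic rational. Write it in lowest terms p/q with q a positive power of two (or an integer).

Prefix values for Blue Blue Blue Red Red Blue Blue Red Blue Blue Blue Red Blue Blue Blue via {L|R} + simplicity:
1 of 15 · B · max L 0 · min R +∞ → 1
2 of 15 · BB · max L 1 · min R +∞ → 2
3 of 15 · BBB · max L 2 · min R +∞ → 3
4 of 15 · BBBR · max L 2 · min R 3 → 5/2
5 of 15 · BBBRR · max L 2 · min R 5/2 → 9/4
6 of 15 · BBBRRB · max L 9/4 · min R 5/2 → 19/8
7 of 15 · BBBRRBB · max L 19/8 · min R 5/2 → 39/16
8 of 15 · BBBRRBBR · max L 19/8 · min R 39/16 → 77/32
9 of 15 · BBBRRBBRB · max L 77/32 · min R 39/16 → 155/64
10 of 15 · BBBRRBBRBB · max L 155/64 · min R 39/16 → 311/128
11 of 15 · BBBRRBBRBBB · max L 311/128 · min R 39/16 → 623/256
12 of 15 · BBBRRBBRBBBR · max L 311/128 · min R 623/256 → 1245/512
13 of 15 · BBBRRBBRBBBRB · max L 1245/512 · min R 623/256 → 2491/1024
14 of 15 · BBBRRBBRBBBRBB · max L 2491/1024 · min R 623/256 → 4983/2048
15 of 15 · BBBRRBBRBBBRBBB · max L 4983/2048 · min R 623/256 → 9967/4096

9967/4096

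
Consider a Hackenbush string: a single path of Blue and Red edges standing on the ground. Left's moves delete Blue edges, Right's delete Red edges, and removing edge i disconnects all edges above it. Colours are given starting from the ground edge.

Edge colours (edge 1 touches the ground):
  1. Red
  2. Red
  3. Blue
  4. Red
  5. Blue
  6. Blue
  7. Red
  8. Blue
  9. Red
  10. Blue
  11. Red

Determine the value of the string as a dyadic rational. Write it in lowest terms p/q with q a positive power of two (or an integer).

Recurse on prefixes of the 11-edge string Red Red Blue Red Blue Blue Red Blue Red Blue Red:
v_1 [R]  L=[∅]  R=[0]  gives -1
v_2 [RR]  L=[∅]  R=[-1 0]  gives -2
v_3 [RRB]  L=[-2]  R=[-1 0]  gives -3/2
v_4 [RRBR]  L=[-2]  R=[-3/2 -1 0]  gives -7/4
v_5 [RRBRB]  L=[-2 -7/4]  R=[-3/2 -1 0]  gives -13/8
v_6 [RRBRBB]  L=[-2 -7/4 -13/8]  R=[-3/2 -1 0]  gives -25/16
v_7 [RRBRBBR]  L=[-2 -7/4 -13/8]  R=[-25/16 -3/2 -1 0]  gives -51/32
v_8 [RRBRBBRB]  L=[-2 -7/4 -13/8 -51/32]  R=[-25/16 -3/2 -1 0]  gives -101/64
v_9 [RRBRBBRBR]  L=[-2 -7/4 -13/8 -51/32]  R=[-101/64 -25/16 -3/2 -1 0]  gives -203/128
v_10 [RRBRBBRBRB]  L=[-2 -7/4 -13/8 -51/32 -203/128]  R=[-101/64 -25/16 -3/2 -1 0]  gives -405/256
v_11 [RRBRBBRBRBR]  L=[-2 -7/4 -13/8 -51/32 -203/128]  R=[-405/256 -101/64 -25/16 -3/2 -1 0]  gives -811/512

-811/512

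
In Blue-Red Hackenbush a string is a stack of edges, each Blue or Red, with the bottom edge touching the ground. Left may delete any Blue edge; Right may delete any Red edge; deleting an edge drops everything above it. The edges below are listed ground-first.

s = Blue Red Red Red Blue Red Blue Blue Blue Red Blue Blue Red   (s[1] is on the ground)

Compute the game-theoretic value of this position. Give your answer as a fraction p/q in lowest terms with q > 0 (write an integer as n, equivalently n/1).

val(B) = { 0 | none } => 1
val(BR) = { 0 | 1 } => 1/2
val(BRR) = { 0 | 1/2 1 } => 1/4
val(BRRR) = { 0 | 1/4 1/2 1 } => 1/8
val(BRRRB) = { 0 1/8 | 1/4 1/2 1 } => 3/16
val(BRRRBR) = { 0 1/8 | 3/16 1/4 1/2 1 } => 5/32
val(BRRRBRB) = { 0 1/8 5/32 | 3/16 1/4 1/2 1 } => 11/64
val(BRRRBRBB) = { 0 1/8 5/32 11/64 | 3/16 1/4 1/2 1 } => 23/128
val(BRRRBRBBB) = { 0 1/8 5/32 11/64 23/128 | 3/16 1/4 1/2 1 } => 47/256
val(BRRRBRBBBR) = { 0 1/8 5/32 11/64 23/128 | 47/256 3/16 1/4 1/2 1 } => 93/512
val(BRRRBRBBBRB) = { 0 1/8 5/32 11/64 23/128 93/512 | 47/256 3/16 1/4 1/2 1 } => 187/1024
val(BRRRBRBBBRBB) = { 0 1/8 5/32 11/64 23/128 93/512 187/1024 | 47/256 3/16 1/4 1/2 1 } => 375/2048
val(BRRRBRBBBRBBR) = { 0 1/8 5/32 11/64 23/128 93/512 187/1024 | 375/2048 47/256 3/16 1/4 1/2 1 } => 749/4096

749/4096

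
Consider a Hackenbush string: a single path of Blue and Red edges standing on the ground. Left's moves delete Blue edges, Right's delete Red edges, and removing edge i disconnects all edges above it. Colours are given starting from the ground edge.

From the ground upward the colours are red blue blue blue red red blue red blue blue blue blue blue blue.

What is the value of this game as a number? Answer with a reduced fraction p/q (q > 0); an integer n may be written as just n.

-1665/8192

G_1 [r]  L=[]  R=[0]  => -1
G_2 [rb]  L=[-1]  R=[0]  => -1/2
G_3 [rbb]  L=[-1; -1/2]  R=[0]  => -1/4
G_4 [rbbb]  L=[-1; -1/2; -1/4]  R=[0]  => -1/8
G_5 [rbbbr]  L=[-1; -1/2; -1/4]  R=[-1/8; 0]  => -3/16
G_6 [rbbbrr]  L=[-1; -1/2; -1/4]  R=[-3/16; -1/8; 0]  => -7/32
G_7 [rbbbrrb]  L=[-1; -1/2; -1/4; -7/32]  R=[-3/16; -1/8; 0]  => -13/64
G_8 [rbbbrrbr]  L=[-1; -1/2; -1/4; -7/32]  R=[-13/64; -3/16; -1/8; 0]  => -27/128
G_9 [rbbbrrbrb]  L=[-1; -1/2; -1/4; -7/32; -27/128]  R=[-13/64; -3/16; -1/8; 0]  => -53/256
G_10 [rbbbrrbrbb]  L=[-1; -1/2; -1/4; -7/32; -27/128; -53/256]  R=[-13/64; -3/16; -1/8; 0]  => -105/512
G_11 [rbbbrrbrbbb]  L=[-1; -1/2; -1/4; -7/32; -27/128; -53/256; -105/512]  R=[-13/64; -3/16; -1/8; 0]  => -209/1024
G_12 [rbbbrrbrbbbb]  L=[-1; -1/2; -1/4; -7/32; -27/128; -53/256; -105/512; -209/1024]  R=[-13/64; -3/16; -1/8; 0]  => -417/2048
G_13 [rbbbrrbrbbbbb]  L=[-1; -1/2; -1/4; -7/32; -27/128; -53/256; -105/512; -209/1024; -417/2048]  R=[-13/64; -3/16; -1/8; 0]  => -833/4096
G_14 [rbbbrrbrbbbbbb]  L=[-1; -1/2; -1/4; -7/32; -27/128; -53/256; -105/512; -209/1024; -417/2048; -833/4096]  R=[-13/64; -3/16; -1/8; 0]  => -1665/8192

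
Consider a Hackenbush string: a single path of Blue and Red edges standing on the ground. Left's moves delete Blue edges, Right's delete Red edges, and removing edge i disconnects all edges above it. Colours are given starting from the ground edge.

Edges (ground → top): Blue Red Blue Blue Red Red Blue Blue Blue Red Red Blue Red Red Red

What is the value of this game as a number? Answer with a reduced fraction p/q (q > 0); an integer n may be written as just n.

13201/16384

1 of 15 · B · max L 0 · min R +∞ => 1
2 of 15 · BR · max L 0 · min R 1 => 1/2
3 of 15 · BRB · max L 1/2 · min R 1 => 3/4
4 of 15 · BRBB · max L 3/4 · min R 1 => 7/8
5 of 15 · BRBBR · max L 3/4 · min R 7/8 => 13/16
6 of 15 · BRBBRR · max L 3/4 · min R 13/16 => 25/32
7 of 15 · BRBBRRB · max L 25/32 · min R 13/16 => 51/64
8 of 15 · BRBBRRBB · max L 51/64 · min R 13/16 => 103/128
9 of 15 · BRBBRRBBB · max L 103/128 · min R 13/16 => 207/256
10 of 15 · BRBBRRBBBR · max L 103/128 · min R 207/256 => 413/512
11 of 15 · BRBBRRBBBRR · max L 103/128 · min R 413/512 => 825/1024
12 of 15 · BRBBRRBBBRRB · max L 825/1024 · min R 413/512 => 1651/2048
13 of 15 · BRBBRRBBBRRBR · max L 825/1024 · min R 1651/2048 => 3301/4096
14 of 15 · BRBBRRBBBRRBRR · max L 825/1024 · min R 3301/4096 => 6601/8192
15 of 15 · BRBBRRBBBRRBRRR · max L 825/1024 · min R 6601/8192 => 13201/16384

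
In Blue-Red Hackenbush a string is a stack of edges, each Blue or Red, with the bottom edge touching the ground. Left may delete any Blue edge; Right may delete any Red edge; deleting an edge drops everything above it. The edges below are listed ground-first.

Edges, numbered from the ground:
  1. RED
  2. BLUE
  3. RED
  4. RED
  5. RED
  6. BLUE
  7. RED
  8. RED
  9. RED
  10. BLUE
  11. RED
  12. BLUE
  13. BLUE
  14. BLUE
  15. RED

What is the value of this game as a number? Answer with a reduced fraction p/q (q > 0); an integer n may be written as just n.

Prefix values for RED BLUE RED RED RED BLUE RED RED RED BLUE RED BLUE BLUE BLUE RED via {L|R} + simplicity:
edge 1 of 15 (RED): { (no moves) | 0 } → -1
edge 2 of 15 (BLUE): { -1 | 0 } → -1/2
edge 3 of 15 (RED): { -1 | -1/2,0 } → -3/4
edge 4 of 15 (RED): { -1 | -3/4,-1/2,0 } → -7/8
edge 5 of 15 (RED): { -1 | -7/8,-3/4,-1/2,0 } → -15/16
edge 6 of 15 (BLUE): { -1,-15/16 | -7/8,-3/4,-1/2,0 } → -29/32
edge 7 of 15 (RED): { -1,-15/16 | -29/32,-7/8,-3/4,-1/2,0 } → -59/64
edge 8 of 15 (RED): { -1,-15/16 | -59/64,-29/32,-7/8,-3/4,-1/2,0 } → -119/128
edge 9 of 15 (RED): { -1,-15/16 | -119/128,-59/64,-29/32,-7/8,-3/4,-1/2,0 } → -239/256
edge 10 of 15 (BLUE): { -1,-15/16,-239/256 | -119/128,-59/64,-29/32,-7/8,-3/4,-1/2,0 } → -477/512
edge 11 of 15 (RED): { -1,-15/16,-239/256 | -477/512,-119/128,-59/64,-29/32,-7/8,-3/4,-1/2,0 } → -955/1024
edge 12 of 15 (BLUE): { -1,-15/16,-239/256,-955/1024 | -477/512,-119/128,-59/64,-29/32,-7/8,-3/4,-1/2,0 } → -1909/2048
edge 13 of 15 (BLUE): { -1,-15/16,-239/256,-955/1024,-1909/2048 | -477/512,-119/128,-59/64,-29/32,-7/8,-3/4,-1/2,0 } → -3817/4096
edge 14 of 15 (BLUE): { -1,-15/16,-239/256,-955/1024,-1909/2048,-3817/4096 | -477/512,-119/128,-59/64,-29/32,-7/8,-3/4,-1/2,0 } → -7633/8192
edge 15 of 15 (RED): { -1,-15/16,-239/256,-955/1024,-1909/2048,-3817/4096 | -7633/8192,-477/512,-119/128,-59/64,-29/32,-7/8,-3/4,-1/2,0 } → -15267/16384

-15267/16384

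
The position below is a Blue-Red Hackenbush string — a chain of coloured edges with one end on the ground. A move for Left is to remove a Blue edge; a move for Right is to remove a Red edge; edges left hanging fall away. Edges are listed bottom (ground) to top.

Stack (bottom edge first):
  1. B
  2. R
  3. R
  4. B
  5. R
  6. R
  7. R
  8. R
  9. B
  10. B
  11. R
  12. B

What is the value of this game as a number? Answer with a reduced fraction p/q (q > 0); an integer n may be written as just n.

value(B) = { 0 | none } gives 1
value(BR) = { 0 | 1 } gives 1/2
value(BRR) = { 0 | 1/2,1 } gives 1/4
value(BRRB) = { 0,1/4 | 1/2,1 } gives 3/8
value(BRRBR) = { 0,1/4 | 3/8,1/2,1 } gives 5/16
value(BRRBRR) = { 0,1/4 | 5/16,3/8,1/2,1 } gives 9/32
value(BRRBRRR) = { 0,1/4 | 9/32,5/16,3/8,1/2,1 } gives 17/64
value(BRRBRRRR) = { 0,1/4 | 17/64,9/32,5/16,3/8,1/2,1 } gives 33/128
value(BRRBRRRRB) = { 0,1/4,33/128 | 17/64,9/32,5/16,3/8,1/2,1 } gives 67/256
value(BRRBRRRRBB) = { 0,1/4,33/128,67/256 | 17/64,9/32,5/16,3/8,1/2,1 } gives 135/512
value(BRRBRRRRBBR) = { 0,1/4,33/128,67/256 | 135/512,17/64,9/32,5/16,3/8,1/2,1 } gives 269/1024
value(BRRBRRRRBBRB) = { 0,1/4,33/128,67/256,269/1024 | 135/512,17/64,9/32,5/16,3/8,1/2,1 } gives 539/2048

539/2048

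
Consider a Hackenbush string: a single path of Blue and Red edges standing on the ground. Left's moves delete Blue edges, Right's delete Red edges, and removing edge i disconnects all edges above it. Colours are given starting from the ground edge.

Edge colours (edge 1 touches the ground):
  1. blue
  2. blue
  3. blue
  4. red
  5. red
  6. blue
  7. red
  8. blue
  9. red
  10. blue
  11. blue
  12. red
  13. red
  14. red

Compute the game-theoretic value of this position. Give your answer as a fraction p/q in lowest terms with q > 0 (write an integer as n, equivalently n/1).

step 1: add blue to get b; options L={ 0 } R={ · } — 1
step 2: add blue to get bb; options L={ 0; 1 } R={ · } — 2
step 3: add blue to get bbb; options L={ 0; 1; 2 } R={ · } — 3
step 4: add red to get bbbr; options L={ 0; 1; 2 } R={ 3 } — 5/2
step 5: add red to get bbbrr; options L={ 0; 1; 2 } R={ 5/2; 3 } — 9/4
step 6: add blue to get bbbrrb; options L={ 0; 1; 2; 9/4 } R={ 5/2; 3 } — 19/8
step 7: add red to get bbbrrbr; options L={ 0; 1; 2; 9/4 } R={ 19/8; 5/2; 3 } — 37/16
step 8: add blue to get bbbrrbrb; options L={ 0; 1; 2; 9/4; 37/16 } R={ 19/8; 5/2; 3 } — 75/32
step 9: add red to get bbbrrbrbr; options L={ 0; 1; 2; 9/4; 37/16 } R={ 75/32; 19/8; 5/2; 3 } — 149/64
step 10: add blue to get bbbrrbrbrb; options L={ 0; 1; 2; 9/4; 37/16; 149/64 } R={ 75/32; 19/8; 5/2; 3 } — 299/128
step 11: add blue to get bbbrrbrbrbb; options L={ 0; 1; 2; 9/4; 37/16; 149/64; 299/128 } R={ 75/32; 19/8; 5/2; 3 } — 599/256
step 12: add red to get bbbrrbrbrbbr; options L={ 0; 1; 2; 9/4; 37/16; 149/64; 299/128 } R={ 599/256; 75/32; 19/8; 5/2; 3 } — 1197/512
step 13: add red to get bbbrrbrbrbbrr; options L={ 0; 1; 2; 9/4; 37/16; 149/64; 299/128 } R={ 1197/512; 599/256; 75/32; 19/8; 5/2; 3 } — 2393/1024
step 14: add red to get bbbrrbrbrbbrrr; options L={ 0; 1; 2; 9/4; 37/16; 149/64; 299/128 } R={ 2393/1024; 1197/512; 599/256; 75/32; 19/8; 5/2; 3 } — 4785/2048

4785/2048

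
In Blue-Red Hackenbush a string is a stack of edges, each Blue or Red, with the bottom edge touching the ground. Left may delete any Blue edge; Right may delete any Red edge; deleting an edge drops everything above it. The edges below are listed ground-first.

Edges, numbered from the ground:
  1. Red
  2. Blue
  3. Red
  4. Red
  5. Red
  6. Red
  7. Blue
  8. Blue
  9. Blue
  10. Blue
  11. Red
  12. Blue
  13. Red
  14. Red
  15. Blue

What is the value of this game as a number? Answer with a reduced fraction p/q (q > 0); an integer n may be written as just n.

-15405/16384

val(R) = { (no moves) | 0 } = -1
val(RB) = { -1 | 0 } = -1/2
val(RBR) = { -1 | -1/2; 0 } = -3/4
val(RBRR) = { -1 | -3/4; -1/2; 0 } = -7/8
val(RBRRR) = { -1 | -7/8; -3/4; -1/2; 0 } = -15/16
val(RBRRRR) = { -1 | -15/16; -7/8; -3/4; -1/2; 0 } = -31/32
val(RBRRRRB) = { -1; -31/32 | -15/16; -7/8; -3/4; -1/2; 0 } = -61/64
val(RBRRRRBB) = { -1; -31/32; -61/64 | -15/16; -7/8; -3/4; -1/2; 0 } = -121/128
val(RBRRRRBBB) = { -1; -31/32; -61/64; -121/128 | -15/16; -7/8; -3/4; -1/2; 0 } = -241/256
val(RBRRRRBBBB) = { -1; -31/32; -61/64; -121/128; -241/256 | -15/16; -7/8; -3/4; -1/2; 0 } = -481/512
val(RBRRRRBBBBR) = { -1; -31/32; -61/64; -121/128; -241/256 | -481/512; -15/16; -7/8; -3/4; -1/2; 0 } = -963/1024
val(RBRRRRBBBBRB) = { -1; -31/32; -61/64; -121/128; -241/256; -963/1024 | -481/512; -15/16; -7/8; -3/4; -1/2; 0 } = -1925/2048
val(RBRRRRBBBBRBR) = { -1; -31/32; -61/64; -121/128; -241/256; -963/1024 | -1925/2048; -481/512; -15/16; -7/8; -3/4; -1/2; 0 } = -3851/4096
val(RBRRRRBBBBRBRR) = { -1; -31/32; -61/64; -121/128; -241/256; -963/1024 | -3851/4096; -1925/2048; -481/512; -15/16; -7/8; -3/4; -1/2; 0 } = -7703/8192
val(RBRRRRBBBBRBRRB) = { -1; -31/32; -61/64; -121/128; -241/256; -963/1024; -7703/8192 | -3851/4096; -1925/2048; -481/512; -15/16; -7/8; -3/4; -1/2; 0 } = -15405/16384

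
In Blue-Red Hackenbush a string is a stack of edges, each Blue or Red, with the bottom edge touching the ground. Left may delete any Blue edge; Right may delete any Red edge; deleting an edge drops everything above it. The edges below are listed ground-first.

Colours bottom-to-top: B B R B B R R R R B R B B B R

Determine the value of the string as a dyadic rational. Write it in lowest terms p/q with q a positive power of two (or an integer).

14429/8192

Build v(s[:k]) for k = 1..15, string s = B B R B B R R R R B R B B B R.
step 1: add B to get B; options L={ 0 } R={ · } — 1
step 2: add B to get BB; options L={ 0,1 } R={ · } — 2
step 3: add R to get BBR; options L={ 0,1 } R={ 2 } — 3/2
step 4: add B to get BBRB; options L={ 0,1,3/2 } R={ 2 } — 7/4
step 5: add B to get BBRBB; options L={ 0,1,3/2,7/4 } R={ 2 } — 15/8
step 6: add R to get BBRBBR; options L={ 0,1,3/2,7/4 } R={ 15/8,2 } — 29/16
step 7: add R to get BBRBBRR; options L={ 0,1,3/2,7/4 } R={ 29/16,15/8,2 } — 57/32
step 8: add R to get BBRBBRRR; options L={ 0,1,3/2,7/4 } R={ 57/32,29/16,15/8,2 } — 113/64
step 9: add R to get BBRBBRRRR; options L={ 0,1,3/2,7/4 } R={ 113/64,57/32,29/16,15/8,2 } — 225/128
step 10: add B to get BBRBBRRRRB; options L={ 0,1,3/2,7/4,225/128 } R={ 113/64,57/32,29/16,15/8,2 } — 451/256
step 11: add R to get BBRBBRRRRBR; options L={ 0,1,3/2,7/4,225/128 } R={ 451/256,113/64,57/32,29/16,15/8,2 } — 901/512
step 12: add B to get BBRBBRRRRBRB; options L={ 0,1,3/2,7/4,225/128,901/512 } R={ 451/256,113/64,57/32,29/16,15/8,2 } — 1803/1024
step 13: add B to get BBRBBRRRRBRBB; options L={ 0,1,3/2,7/4,225/128,901/512,1803/1024 } R={ 451/256,113/64,57/32,29/16,15/8,2 } — 3607/2048
step 14: add B to get BBRBBRRRRBRBBB; options L={ 0,1,3/2,7/4,225/128,901/512,1803/1024,3607/2048 } R={ 451/256,113/64,57/32,29/16,15/8,2 } — 7215/4096
step 15: add R to get BBRBBRRRRBRBBBR; options L={ 0,1,3/2,7/4,225/128,901/512,1803/1024,3607/2048 } R={ 7215/4096,451/256,113/64,57/32,29/16,15/8,2 } — 14429/8192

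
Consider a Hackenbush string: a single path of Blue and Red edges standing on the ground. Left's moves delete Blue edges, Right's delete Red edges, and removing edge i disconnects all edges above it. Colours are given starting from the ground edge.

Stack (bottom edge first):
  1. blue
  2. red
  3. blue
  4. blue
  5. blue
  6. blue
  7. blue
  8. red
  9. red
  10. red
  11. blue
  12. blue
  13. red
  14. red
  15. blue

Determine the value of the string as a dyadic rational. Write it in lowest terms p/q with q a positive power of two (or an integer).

15923/16384

val_1 [b]  L=[0]  R=[∅]  so 1
val_2 [br]  L=[0]  R=[1]  so 1/2
val_3 [brb]  L=[0, 1/2]  R=[1]  so 3/4
val_4 [brbb]  L=[0, 1/2, 3/4]  R=[1]  so 7/8
val_5 [brbbb]  L=[0, 1/2, 3/4, 7/8]  R=[1]  so 15/16
val_6 [brbbbb]  L=[0, 1/2, 3/4, 7/8, 15/16]  R=[1]  so 31/32
val_7 [brbbbbb]  L=[0, 1/2, 3/4, 7/8, 15/16, 31/32]  R=[1]  so 63/64
val_8 [brbbbbbr]  L=[0, 1/2, 3/4, 7/8, 15/16, 31/32]  R=[63/64, 1]  so 125/128
val_9 [brbbbbbrr]  L=[0, 1/2, 3/4, 7/8, 15/16, 31/32]  R=[125/128, 63/64, 1]  so 249/256
val_10 [brbbbbbrrr]  L=[0, 1/2, 3/4, 7/8, 15/16, 31/32]  R=[249/256, 125/128, 63/64, 1]  so 497/512
val_11 [brbbbbbrrrb]  L=[0, 1/2, 3/4, 7/8, 15/16, 31/32, 497/512]  R=[249/256, 125/128, 63/64, 1]  so 995/1024
val_12 [brbbbbbrrrbb]  L=[0, 1/2, 3/4, 7/8, 15/16, 31/32, 497/512, 995/1024]  R=[249/256, 125/128, 63/64, 1]  so 1991/2048
val_13 [brbbbbbrrrbbr]  L=[0, 1/2, 3/4, 7/8, 15/16, 31/32, 497/512, 995/1024]  R=[1991/2048, 249/256, 125/128, 63/64, 1]  so 3981/4096
val_14 [brbbbbbrrrbbrr]  L=[0, 1/2, 3/4, 7/8, 15/16, 31/32, 497/512, 995/1024]  R=[3981/4096, 1991/2048, 249/256, 125/128, 63/64, 1]  so 7961/8192
val_15 [brbbbbbrrrbbrrb]  L=[0, 1/2, 3/4, 7/8, 15/16, 31/32, 497/512, 995/1024, 7961/8192]  R=[3981/4096, 1991/2048, 249/256, 125/128, 63/64, 1]  so 15923/16384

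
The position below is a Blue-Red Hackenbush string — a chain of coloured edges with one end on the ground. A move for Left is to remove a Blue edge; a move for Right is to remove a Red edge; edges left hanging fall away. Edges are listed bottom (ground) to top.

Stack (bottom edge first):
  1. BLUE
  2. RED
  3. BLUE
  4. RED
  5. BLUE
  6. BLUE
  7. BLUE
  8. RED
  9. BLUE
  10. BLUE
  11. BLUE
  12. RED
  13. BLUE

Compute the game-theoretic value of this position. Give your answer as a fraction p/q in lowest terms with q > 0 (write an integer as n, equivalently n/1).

step 1: add BLUE to get B; options L={ 0 } R={ (no moves) } — 1
step 2: add RED to get BR; options L={ 0 } R={ 1 } — 1/2
step 3: add BLUE to get BRB; options L={ 0,1/2 } R={ 1 } — 3/4
step 4: add RED to get BRBR; options L={ 0,1/2 } R={ 3/4,1 } — 5/8
step 5: add BLUE to get BRBRB; options L={ 0,1/2,5/8 } R={ 3/4,1 } — 11/16
step 6: add BLUE to get BRBRBB; options L={ 0,1/2,5/8,11/16 } R={ 3/4,1 } — 23/32
step 7: add BLUE to get BRBRBBB; options L={ 0,1/2,5/8,11/16,23/32 } R={ 3/4,1 } — 47/64
step 8: add RED to get BRBRBBBR; options L={ 0,1/2,5/8,11/16,23/32 } R={ 47/64,3/4,1 } — 93/128
step 9: add BLUE to get BRBRBBBRB; options L={ 0,1/2,5/8,11/16,23/32,93/128 } R={ 47/64,3/4,1 } — 187/256
step 10: add BLUE to get BRBRBBBRBB; options L={ 0,1/2,5/8,11/16,23/32,93/128,187/256 } R={ 47/64,3/4,1 } — 375/512
step 11: add BLUE to get BRBRBBBRBBB; options L={ 0,1/2,5/8,11/16,23/32,93/128,187/256,375/512 } R={ 47/64,3/4,1 } — 751/1024
step 12: add RED to get BRBRBBBRBBBR; options L={ 0,1/2,5/8,11/16,23/32,93/128,187/256,375/512 } R={ 751/1024,47/64,3/4,1 } — 1501/2048
step 13: add BLUE to get BRBRBBBRBBBRB; options L={ 0,1/2,5/8,11/16,23/32,93/128,187/256,375/512,1501/2048 } R={ 751/1024,47/64,3/4,1 } — 3003/4096

3003/4096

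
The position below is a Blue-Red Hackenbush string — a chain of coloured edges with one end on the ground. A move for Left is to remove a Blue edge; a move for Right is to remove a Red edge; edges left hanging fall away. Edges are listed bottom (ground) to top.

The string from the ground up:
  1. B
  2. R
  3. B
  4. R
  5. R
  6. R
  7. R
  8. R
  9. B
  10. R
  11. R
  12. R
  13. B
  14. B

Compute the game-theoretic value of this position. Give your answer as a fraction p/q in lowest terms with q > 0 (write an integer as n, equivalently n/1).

4167/8192

Prefix values for B R B R R R R R B R R R B B via {L|R} + simplicity:
v_1 [B]  L=[0]  R=[·]  gives 1
v_2 [BR]  L=[0]  R=[1]  gives 1/2
v_3 [BRB]  L=[0 1/2]  R=[1]  gives 3/4
v_4 [BRBR]  L=[0 1/2]  R=[3/4 1]  gives 5/8
v_5 [BRBRR]  L=[0 1/2]  R=[5/8 3/4 1]  gives 9/16
v_6 [BRBRRR]  L=[0 1/2]  R=[9/16 5/8 3/4 1]  gives 17/32
v_7 [BRBRRRR]  L=[0 1/2]  R=[17/32 9/16 5/8 3/4 1]  gives 33/64
v_8 [BRBRRRRR]  L=[0 1/2]  R=[33/64 17/32 9/16 5/8 3/4 1]  gives 65/128
v_9 [BRBRRRRRB]  L=[0 1/2 65/128]  R=[33/64 17/32 9/16 5/8 3/4 1]  gives 131/256
v_10 [BRBRRRRRBR]  L=[0 1/2 65/128]  R=[131/256 33/64 17/32 9/16 5/8 3/4 1]  gives 261/512
v_11 [BRBRRRRRBRR]  L=[0 1/2 65/128]  R=[261/512 131/256 33/64 17/32 9/16 5/8 3/4 1]  gives 521/1024
v_12 [BRBRRRRRBRRR]  L=[0 1/2 65/128]  R=[521/1024 261/512 131/256 33/64 17/32 9/16 5/8 3/4 1]  gives 1041/2048
v_13 [BRBRRRRRBRRRB]  L=[0 1/2 65/128 1041/2048]  R=[521/1024 261/512 131/256 33/64 17/32 9/16 5/8 3/4 1]  gives 2083/4096
v_14 [BRBRRRRRBRRRBB]  L=[0 1/2 65/128 1041/2048 2083/4096]  R=[521/1024 261/512 131/256 33/64 17/32 9/16 5/8 3/4 1]  gives 4167/8192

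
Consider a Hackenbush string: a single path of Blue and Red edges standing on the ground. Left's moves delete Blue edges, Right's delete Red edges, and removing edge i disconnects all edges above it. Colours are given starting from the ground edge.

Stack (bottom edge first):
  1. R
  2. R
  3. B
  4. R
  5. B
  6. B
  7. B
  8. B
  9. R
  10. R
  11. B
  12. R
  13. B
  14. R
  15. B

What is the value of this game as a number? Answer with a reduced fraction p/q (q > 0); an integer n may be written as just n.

Prefix values for R R B R B B B B R R B R B R B via {L|R} + simplicity:
1 of 15 · R · max L −∞ · min R 0 ⇒ -1
2 of 15 · RR · max L −∞ · min R -1 ⇒ -2
3 of 15 · RRB · max L -2 · min R -1 ⇒ -3/2
4 of 15 · RRBR · max L -2 · min R -3/2 ⇒ -7/4
5 of 15 · RRBRB · max L -7/4 · min R -3/2 ⇒ -13/8
6 of 15 · RRBRBB · max L -13/8 · min R -3/2 ⇒ -25/16
7 of 15 · RRBRBBB · max L -25/16 · min R -3/2 ⇒ -49/32
8 of 15 · RRBRBBBB · max L -49/32 · min R -3/2 ⇒ -97/64
9 of 15 · RRBRBBBBR · max L -49/32 · min R -97/64 ⇒ -195/128
10 of 15 · RRBRBBBBRR · max L -49/32 · min R -195/128 ⇒ -391/256
11 of 15 · RRBRBBBBRRB · max L -391/256 · min R -195/128 ⇒ -781/512
12 of 15 · RRBRBBBBRRBR · max L -391/256 · min R -781/512 ⇒ -1563/1024
13 of 15 · RRBRBBBBRRBRB · max L -1563/1024 · min R -781/512 ⇒ -3125/2048
14 of 15 · RRBRBBBBRRBRBR · max L -1563/1024 · min R -3125/2048 ⇒ -6251/4096
15 of 15 · RRBRBBBBRRBRBRB · max L -6251/4096 · min R -3125/2048 ⇒ -12501/8192

-12501/8192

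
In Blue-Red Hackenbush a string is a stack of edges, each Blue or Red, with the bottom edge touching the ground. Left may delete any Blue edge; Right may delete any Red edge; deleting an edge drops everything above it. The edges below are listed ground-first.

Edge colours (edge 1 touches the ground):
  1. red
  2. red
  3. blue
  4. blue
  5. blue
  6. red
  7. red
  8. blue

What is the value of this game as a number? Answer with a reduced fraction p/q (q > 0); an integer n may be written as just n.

-77/64

step 1: add red to get r; options L={ (no moves) } R={ 0 } = -1
step 2: add red to get rr; options L={ (no moves) } R={ -1 0 } = -2
step 3: add blue to get rrb; options L={ -2 } R={ -1 0 } = -3/2
step 4: add blue to get rrbb; options L={ -2 -3/2 } R={ -1 0 } = -5/4
step 5: add blue to get rrbbb; options L={ -2 -3/2 -5/4 } R={ -1 0 } = -9/8
step 6: add red to get rrbbbr; options L={ -2 -3/2 -5/4 } R={ -9/8 -1 0 } = -19/16
step 7: add red to get rrbbbrr; options L={ -2 -3/2 -5/4 } R={ -19/16 -9/8 -1 0 } = -39/32
step 8: add blue to get rrbbbrrb; options L={ -2 -3/2 -5/4 -39/32 } R={ -19/16 -9/8 -1 0 } = -77/64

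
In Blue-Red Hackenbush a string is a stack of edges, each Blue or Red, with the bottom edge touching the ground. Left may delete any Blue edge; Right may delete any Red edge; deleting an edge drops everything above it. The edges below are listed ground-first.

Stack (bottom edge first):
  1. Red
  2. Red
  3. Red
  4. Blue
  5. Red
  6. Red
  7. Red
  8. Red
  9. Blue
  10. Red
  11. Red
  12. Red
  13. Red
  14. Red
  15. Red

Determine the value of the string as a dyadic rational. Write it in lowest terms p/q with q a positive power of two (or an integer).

-12159/4096

val(R) = {  | 0 } ⇒ -1
val(RR) = {  | -1; 0 } ⇒ -2
val(RRR) = {  | -2; -1; 0 } ⇒ -3
val(RRRB) = { -3 | -2; -1; 0 } ⇒ -5/2
val(RRRBR) = { -3 | -5/2; -2; -1; 0 } ⇒ -11/4
val(RRRBRR) = { -3 | -11/4; -5/2; -2; -1; 0 } ⇒ -23/8
val(RRRBRRR) = { -3 | -23/8; -11/4; -5/2; -2; -1; 0 } ⇒ -47/16
val(RRRBRRRR) = { -3 | -47/16; -23/8; -11/4; -5/2; -2; -1; 0 } ⇒ -95/32
val(RRRBRRRRB) = { -3; -95/32 | -47/16; -23/8; -11/4; -5/2; -2; -1; 0 } ⇒ -189/64
val(RRRBRRRRBR) = { -3; -95/32 | -189/64; -47/16; -23/8; -11/4; -5/2; -2; -1; 0 } ⇒ -379/128
val(RRRBRRRRBRR) = { -3; -95/32 | -379/128; -189/64; -47/16; -23/8; -11/4; -5/2; -2; -1; 0 } ⇒ -759/256
val(RRRBRRRRBRRR) = { -3; -95/32 | -759/256; -379/128; -189/64; -47/16; -23/8; -11/4; -5/2; -2; -1; 0 } ⇒ -1519/512
val(RRRBRRRRBRRRR) = { -3; -95/32 | -1519/512; -759/256; -379/128; -189/64; -47/16; -23/8; -11/4; -5/2; -2; -1; 0 } ⇒ -3039/1024
val(RRRBRRRRBRRRRR) = { -3; -95/32 | -3039/1024; -1519/512; -759/256; -379/128; -189/64; -47/16; -23/8; -11/4; -5/2; -2; -1; 0 } ⇒ -6079/2048
val(RRRBRRRRBRRRRRR) = { -3; -95/32 | -6079/2048; -3039/1024; -1519/512; -759/256; -379/128; -189/64; -47/16; -23/8; -11/4; -5/2; -2; -1; 0 } ⇒ -12159/4096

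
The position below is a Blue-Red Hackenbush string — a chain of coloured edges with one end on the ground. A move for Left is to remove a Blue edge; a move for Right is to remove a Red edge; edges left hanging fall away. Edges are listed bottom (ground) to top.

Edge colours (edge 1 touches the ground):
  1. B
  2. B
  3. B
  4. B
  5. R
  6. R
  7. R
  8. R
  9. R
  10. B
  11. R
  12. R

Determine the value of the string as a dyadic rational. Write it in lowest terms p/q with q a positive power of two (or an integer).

1 of 12 · B · max L 0 · min R +∞ = 1
2 of 12 · BB · max L 1 · min R +∞ = 2
3 of 12 · BBB · max L 2 · min R +∞ = 3
4 of 12 · BBBB · max L 3 · min R +∞ = 4
5 of 12 · BBBBR · max L 3 · min R 4 = 7/2
6 of 12 · BBBBRR · max L 3 · min R 7/2 = 13/4
7 of 12 · BBBBRRR · max L 3 · min R 13/4 = 25/8
8 of 12 · BBBBRRRR · max L 3 · min R 25/8 = 49/16
9 of 12 · BBBBRRRRR · max L 3 · min R 49/16 = 97/32
10 of 12 · BBBBRRRRRB · max L 97/32 · min R 49/16 = 195/64
11 of 12 · BBBBRRRRRBR · max L 97/32 · min R 195/64 = 389/128
12 of 12 · BBBBRRRRRBRR · max L 97/32 · min R 389/128 = 777/256

777/256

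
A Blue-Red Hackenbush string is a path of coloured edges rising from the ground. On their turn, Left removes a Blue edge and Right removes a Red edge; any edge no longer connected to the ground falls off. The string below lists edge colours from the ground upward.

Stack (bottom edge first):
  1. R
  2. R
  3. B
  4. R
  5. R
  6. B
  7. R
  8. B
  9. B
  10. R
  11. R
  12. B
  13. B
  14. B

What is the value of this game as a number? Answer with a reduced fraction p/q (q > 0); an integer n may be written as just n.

val_1 [R]  L=[∅]  R=[0]  ⇒ -1
val_2 [RR]  L=[∅]  R=[-1, 0]  ⇒ -2
val_3 [RRB]  L=[-2]  R=[-1, 0]  ⇒ -3/2
val_4 [RRBR]  L=[-2]  R=[-3/2, -1, 0]  ⇒ -7/4
val_5 [RRBRR]  L=[-2]  R=[-7/4, -3/2, -1, 0]  ⇒ -15/8
val_6 [RRBRRB]  L=[-2, -15/8]  R=[-7/4, -3/2, -1, 0]  ⇒ -29/16
val_7 [RRBRRBR]  L=[-2, -15/8]  R=[-29/16, -7/4, -3/2, -1, 0]  ⇒ -59/32
val_8 [RRBRRBRB]  L=[-2, -15/8, -59/32]  R=[-29/16, -7/4, -3/2, -1, 0]  ⇒ -117/64
val_9 [RRBRRBRBB]  L=[-2, -15/8, -59/32, -117/64]  R=[-29/16, -7/4, -3/2, -1, 0]  ⇒ -233/128
val_10 [RRBRRBRBBR]  L=[-2, -15/8, -59/32, -117/64]  R=[-233/128, -29/16, -7/4, -3/2, -1, 0]  ⇒ -467/256
val_11 [RRBRRBRBBRR]  L=[-2, -15/8, -59/32, -117/64]  R=[-467/256, -233/128, -29/16, -7/4, -3/2, -1, 0]  ⇒ -935/512
val_12 [RRBRRBRBBRRB]  L=[-2, -15/8, -59/32, -117/64, -935/512]  R=[-467/256, -233/128, -29/16, -7/4, -3/2, -1, 0]  ⇒ -1869/1024
val_13 [RRBRRBRBBRRBB]  L=[-2, -15/8, -59/32, -117/64, -935/512, -1869/1024]  R=[-467/256, -233/128, -29/16, -7/4, -3/2, -1, 0]  ⇒ -3737/2048
val_14 [RRBRRBRBBRRBBB]  L=[-2, -15/8, -59/32, -117/64, -935/512, -1869/1024, -3737/2048]  R=[-467/256, -233/128, -29/16, -7/4, -3/2, -1, 0]  ⇒ -7473/4096

-7473/4096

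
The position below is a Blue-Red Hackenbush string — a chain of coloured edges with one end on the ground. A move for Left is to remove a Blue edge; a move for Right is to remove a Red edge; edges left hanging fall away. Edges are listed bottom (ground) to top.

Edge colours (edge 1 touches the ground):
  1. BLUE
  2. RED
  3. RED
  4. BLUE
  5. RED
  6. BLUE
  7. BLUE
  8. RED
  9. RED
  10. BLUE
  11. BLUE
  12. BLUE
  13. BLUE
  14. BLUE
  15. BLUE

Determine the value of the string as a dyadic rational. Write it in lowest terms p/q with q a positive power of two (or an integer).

Build v(s[:k]) for k = 1..15, string s = BLUE RED RED BLUE RED BLUE BLUE RED RED BLUE BLUE BLUE BLUE BLUE BLUE.
edge 1 of 15 (BLUE): { 0 | — } => 1
edge 2 of 15 (RED): { 0 | 1 } => 1/2
edge 3 of 15 (RED): { 0 | 1/2 1 } => 1/4
edge 4 of 15 (BLUE): { 0 1/4 | 1/2 1 } => 3/8
edge 5 of 15 (RED): { 0 1/4 | 3/8 1/2 1 } => 5/16
edge 6 of 15 (BLUE): { 0 1/4 5/16 | 3/8 1/2 1 } => 11/32
edge 7 of 15 (BLUE): { 0 1/4 5/16 11/32 | 3/8 1/2 1 } => 23/64
edge 8 of 15 (RED): { 0 1/4 5/16 11/32 | 23/64 3/8 1/2 1 } => 45/128
edge 9 of 15 (RED): { 0 1/4 5/16 11/32 | 45/128 23/64 3/8 1/2 1 } => 89/256
edge 10 of 15 (BLUE): { 0 1/4 5/16 11/32 89/256 | 45/128 23/64 3/8 1/2 1 } => 179/512
edge 11 of 15 (BLUE): { 0 1/4 5/16 11/32 89/256 179/512 | 45/128 23/64 3/8 1/2 1 } => 359/1024
edge 12 of 15 (BLUE): { 0 1/4 5/16 11/32 89/256 179/512 359/1024 | 45/128 23/64 3/8 1/2 1 } => 719/2048
edge 13 of 15 (BLUE): { 0 1/4 5/16 11/32 89/256 179/512 359/1024 719/2048 | 45/128 23/64 3/8 1/2 1 } => 1439/4096
edge 14 of 15 (BLUE): { 0 1/4 5/16 11/32 89/256 179/512 359/1024 719/2048 1439/4096 | 45/128 23/64 3/8 1/2 1 } => 2879/8192
edge 15 of 15 (BLUE): { 0 1/4 5/16 11/32 89/256 179/512 359/1024 719/2048 1439/4096 2879/8192 | 45/128 23/64 3/8 1/2 1 } => 5759/16384

5759/16384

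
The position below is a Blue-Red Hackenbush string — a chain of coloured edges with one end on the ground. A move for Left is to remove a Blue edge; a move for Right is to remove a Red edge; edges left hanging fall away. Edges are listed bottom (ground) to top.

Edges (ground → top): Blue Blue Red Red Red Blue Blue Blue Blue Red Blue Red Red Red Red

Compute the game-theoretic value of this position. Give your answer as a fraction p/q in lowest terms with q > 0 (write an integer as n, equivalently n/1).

10145/8192

step 1: add Blue to get B; options L={ 0 } R={ (no moves) } -> 1
step 2: add Blue to get BB; options L={ 0 1 } R={ (no moves) } -> 2
step 3: add Red to get BBR; options L={ 0 1 } R={ 2 } -> 3/2
step 4: add Red to get BBRR; options L={ 0 1 } R={ 3/2 2 } -> 5/4
step 5: add Red to get BBRRR; options L={ 0 1 } R={ 5/4 3/2 2 } -> 9/8
step 6: add Blue to get BBRRRB; options L={ 0 1 9/8 } R={ 5/4 3/2 2 } -> 19/16
step 7: add Blue to get BBRRRBB; options L={ 0 1 9/8 19/16 } R={ 5/4 3/2 2 } -> 39/32
step 8: add Blue to get BBRRRBBB; options L={ 0 1 9/8 19/16 39/32 } R={ 5/4 3/2 2 } -> 79/64
step 9: add Blue to get BBRRRBBBB; options L={ 0 1 9/8 19/16 39/32 79/64 } R={ 5/4 3/2 2 } -> 159/128
step 10: add Red to get BBRRRBBBBR; options L={ 0 1 9/8 19/16 39/32 79/64 } R={ 159/128 5/4 3/2 2 } -> 317/256
step 11: add Blue to get BBRRRBBBBRB; options L={ 0 1 9/8 19/16 39/32 79/64 317/256 } R={ 159/128 5/4 3/2 2 } -> 635/512
step 12: add Red to get BBRRRBBBBRBR; options L={ 0 1 9/8 19/16 39/32 79/64 317/256 } R={ 635/512 159/128 5/4 3/2 2 } -> 1269/1024
step 13: add Red to get BBRRRBBBBRBRR; options L={ 0 1 9/8 19/16 39/32 79/64 317/256 } R={ 1269/1024 635/512 159/128 5/4 3/2 2 } -> 2537/2048
step 14: add Red to get BBRRRBBBBRBRRR; options L={ 0 1 9/8 19/16 39/32 79/64 317/256 } R={ 2537/2048 1269/1024 635/512 159/128 5/4 3/2 2 } -> 5073/4096
step 15: add Red to get BBRRRBBBBRBRRRR; options L={ 0 1 9/8 19/16 39/32 79/64 317/256 } R={ 5073/4096 2537/2048 1269/1024 635/512 159/128 5/4 3/2 2 } -> 10145/8192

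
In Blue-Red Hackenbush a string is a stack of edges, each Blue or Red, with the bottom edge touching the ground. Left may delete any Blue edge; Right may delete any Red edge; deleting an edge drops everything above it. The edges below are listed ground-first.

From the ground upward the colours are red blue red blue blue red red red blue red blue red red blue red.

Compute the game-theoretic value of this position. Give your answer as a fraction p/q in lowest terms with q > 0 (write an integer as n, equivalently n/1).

Build G(s[:k]) for k = 1..15, string s = red blue red blue blue red red red blue red blue red red blue red.
step 1: add red to get r; options L={ ∅ } R={ 0 } ⇒ -1
step 2: add blue to get rb; options L={ -1 } R={ 0 } ⇒ -1/2
step 3: add red to get rbr; options L={ -1 } R={ -1/2; 0 } ⇒ -3/4
step 4: add blue to get rbrb; options L={ -1; -3/4 } R={ -1/2; 0 } ⇒ -5/8
step 5: add blue to get rbrbb; options L={ -1; -3/4; -5/8 } R={ -1/2; 0 } ⇒ -9/16
step 6: add red to get rbrbbr; options L={ -1; -3/4; -5/8 } R={ -9/16; -1/2; 0 } ⇒ -19/32
step 7: add red to get rbrbbrr; options L={ -1; -3/4; -5/8 } R={ -19/32; -9/16; -1/2; 0 } ⇒ -39/64
step 8: add red to get rbrbbrrr; options L={ -1; -3/4; -5/8 } R={ -39/64; -19/32; -9/16; -1/2; 0 } ⇒ -79/128
step 9: add blue to get rbrbbrrrb; options L={ -1; -3/4; -5/8; -79/128 } R={ -39/64; -19/32; -9/16; -1/2; 0 } ⇒ -157/256
step 10: add red to get rbrbbrrrbr; options L={ -1; -3/4; -5/8; -79/128 } R={ -157/256; -39/64; -19/32; -9/16; -1/2; 0 } ⇒ -315/512
step 11: add blue to get rbrbbrrrbrb; options L={ -1; -3/4; -5/8; -79/128; -315/512 } R={ -157/256; -39/64; -19/32; -9/16; -1/2; 0 } ⇒ -629/1024
step 12: add red to get rbrbbrrrbrbr; options L={ -1; -3/4; -5/8; -79/128; -315/512 } R={ -629/1024; -157/256; -39/64; -19/32; -9/16; -1/2; 0 } ⇒ -1259/2048
step 13: add red to get rbrbbrrrbrbrr; options L={ -1; -3/4; -5/8; -79/128; -315/512 } R={ -1259/2048; -629/1024; -157/256; -39/64; -19/32; -9/16; -1/2; 0 } ⇒ -2519/4096
step 14: add blue to get rbrbbrrrbrbrrb; options L={ -1; -3/4; -5/8; -79/128; -315/512; -2519/4096 } R={ -1259/2048; -629/1024; -157/256; -39/64; -19/32; -9/16; -1/2; 0 } ⇒ -5037/8192
step 15: add red to get rbrbbrrrbrbrrbr; options L={ -1; -3/4; -5/8; -79/128; -315/512; -2519/4096 } R={ -5037/8192; -1259/2048; -629/1024; -157/256; -39/64; -19/32; -9/16; -1/2; 0 } ⇒ -10075/16384

-10075/16384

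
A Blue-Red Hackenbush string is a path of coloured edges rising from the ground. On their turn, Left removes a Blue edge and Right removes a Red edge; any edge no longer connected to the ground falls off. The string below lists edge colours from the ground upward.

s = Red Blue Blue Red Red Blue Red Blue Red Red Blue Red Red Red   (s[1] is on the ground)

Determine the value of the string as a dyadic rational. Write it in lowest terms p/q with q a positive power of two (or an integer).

-3439/8192

Recurse on prefixes of the 14-edge string Red Blue Blue Red Red Blue Red Blue Red Red Blue Red Red Red:
R: Left { (no moves) }, Right { 0 } gives simplest -1
RB: Left { -1 }, Right { 0 } gives simplest -1/2
RBB: Left { -1 -1/2 }, Right { 0 } gives simplest -1/4
RBBR: Left { -1 -1/2 }, Right { -1/4 0 } gives simplest -3/8
RBBRR: Left { -1 -1/2 }, Right { -3/8 -1/4 0 } gives simplest -7/16
RBBRRB: Left { -1 -1/2 -7/16 }, Right { -3/8 -1/4 0 } gives simplest -13/32
RBBRRBR: Left { -1 -1/2 -7/16 }, Right { -13/32 -3/8 -1/4 0 } gives simplest -27/64
RBBRRBRB: Left { -1 -1/2 -7/16 -27/64 }, Right { -13/32 -3/8 -1/4 0 } gives simplest -53/128
RBBRRBRBR: Left { -1 -1/2 -7/16 -27/64 }, Right { -53/128 -13/32 -3/8 -1/4 0 } gives simplest -107/256
RBBRRBRBRR: Left { -1 -1/2 -7/16 -27/64 }, Right { -107/256 -53/128 -13/32 -3/8 -1/4 0 } gives simplest -215/512
RBBRRBRBRRB: Left { -1 -1/2 -7/16 -27/64 -215/512 }, Right { -107/256 -53/128 -13/32 -3/8 -1/4 0 } gives simplest -429/1024
RBBRRBRBRRBR: Left { -1 -1/2 -7/16 -27/64 -215/512 }, Right { -429/1024 -107/256 -53/128 -13/32 -3/8 -1/4 0 } gives simplest -859/2048
RBBRRBRBRRBRR: Left { -1 -1/2 -7/16 -27/64 -215/512 }, Right { -859/2048 -429/1024 -107/256 -53/128 -13/32 -3/8 -1/4 0 } gives simplest -1719/4096
RBBRRBRBRRBRRR: Left { -1 -1/2 -7/16 -27/64 -215/512 }, Right { -1719/4096 -859/2048 -429/1024 -107/256 -53/128 -13/32 -3/8 -1/4 0 } gives simplest -3439/8192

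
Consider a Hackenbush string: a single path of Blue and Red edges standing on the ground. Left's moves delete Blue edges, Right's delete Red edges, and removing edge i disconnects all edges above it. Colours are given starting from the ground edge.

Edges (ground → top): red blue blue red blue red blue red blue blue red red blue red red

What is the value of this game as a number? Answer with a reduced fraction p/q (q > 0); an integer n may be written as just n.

edge 1 of 15 (red): { · | 0 } so -1
edge 2 of 15 (blue): { -1 | 0 } so -1/2
edge 3 of 15 (blue): { -1 -1/2 | 0 } so -1/4
edge 4 of 15 (red): { -1 -1/2 | -1/4 0 } so -3/8
edge 5 of 15 (blue): { -1 -1/2 -3/8 | -1/4 0 } so -5/16
edge 6 of 15 (red): { -1 -1/2 -3/8 | -5/16 -1/4 0 } so -11/32
edge 7 of 15 (blue): { -1 -1/2 -3/8 -11/32 | -5/16 -1/4 0 } so -21/64
edge 8 of 15 (red): { -1 -1/2 -3/8 -11/32 | -21/64 -5/16 -1/4 0 } so -43/128
edge 9 of 15 (blue): { -1 -1/2 -3/8 -11/32 -43/128 | -21/64 -5/16 -1/4 0 } so -85/256
edge 10 of 15 (blue): { -1 -1/2 -3/8 -11/32 -43/128 -85/256 | -21/64 -5/16 -1/4 0 } so -169/512
edge 11 of 15 (red): { -1 -1/2 -3/8 -11/32 -43/128 -85/256 | -169/512 -21/64 -5/16 -1/4 0 } so -339/1024
edge 12 of 15 (red): { -1 -1/2 -3/8 -11/32 -43/128 -85/256 | -339/1024 -169/512 -21/64 -5/16 -1/4 0 } so -679/2048
edge 13 of 15 (blue): { -1 -1/2 -3/8 -11/32 -43/128 -85/256 -679/2048 | -339/1024 -169/512 -21/64 -5/16 -1/4 0 } so -1357/4096
edge 14 of 15 (red): { -1 -1/2 -3/8 -11/32 -43/128 -85/256 -679/2048 | -1357/4096 -339/1024 -169/512 -21/64 -5/16 -1/4 0 } so -2715/8192
edge 15 of 15 (red): { -1 -1/2 -3/8 -11/32 -43/128 -85/256 -679/2048 | -2715/8192 -1357/4096 -339/1024 -169/512 -21/64 -5/16 -1/4 0 } so -5431/16384

-5431/16384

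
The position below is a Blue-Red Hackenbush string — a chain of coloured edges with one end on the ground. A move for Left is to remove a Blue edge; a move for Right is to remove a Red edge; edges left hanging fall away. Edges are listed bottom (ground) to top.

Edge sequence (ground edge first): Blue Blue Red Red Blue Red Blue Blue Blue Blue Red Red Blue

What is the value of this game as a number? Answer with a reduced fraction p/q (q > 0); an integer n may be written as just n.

2803/2048

Build val(s[:k]) for k = 1..13, string s = Blue Blue Red Red Blue Red Blue Blue Blue Blue Red Red Blue.
val_1 [B]  L=[0]  R=[·]  gives 1
val_2 [BB]  L=[0,1]  R=[·]  gives 2
val_3 [BBR]  L=[0,1]  R=[2]  gives 3/2
val_4 [BBRR]  L=[0,1]  R=[3/2,2]  gives 5/4
val_5 [BBRRB]  L=[0,1,5/4]  R=[3/2,2]  gives 11/8
val_6 [BBRRBR]  L=[0,1,5/4]  R=[11/8,3/2,2]  gives 21/16
val_7 [BBRRBRB]  L=[0,1,5/4,21/16]  R=[11/8,3/2,2]  gives 43/32
val_8 [BBRRBRBB]  L=[0,1,5/4,21/16,43/32]  R=[11/8,3/2,2]  gives 87/64
val_9 [BBRRBRBBB]  L=[0,1,5/4,21/16,43/32,87/64]  R=[11/8,3/2,2]  gives 175/128
val_10 [BBRRBRBBBB]  L=[0,1,5/4,21/16,43/32,87/64,175/128]  R=[11/8,3/2,2]  gives 351/256
val_11 [BBRRBRBBBBR]  L=[0,1,5/4,21/16,43/32,87/64,175/128]  R=[351/256,11/8,3/2,2]  gives 701/512
val_12 [BBRRBRBBBBRR]  L=[0,1,5/4,21/16,43/32,87/64,175/128]  R=[701/512,351/256,11/8,3/2,2]  gives 1401/1024
val_13 [BBRRBRBBBBRRB]  L=[0,1,5/4,21/16,43/32,87/64,175/128,1401/1024]  R=[701/512,351/256,11/8,3/2,2]  gives 2803/2048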